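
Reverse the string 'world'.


Reverse 'world' character by character: 'dlrow'.

dlrow


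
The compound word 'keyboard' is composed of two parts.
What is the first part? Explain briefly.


Split 'keyboard' into 'key' + 'board'. The first part is 'key'.

key


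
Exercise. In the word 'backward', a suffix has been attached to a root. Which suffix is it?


The word 'backward' = 'back' (root) + '-ward' (suffix). The suffix is '-ward'.

ward


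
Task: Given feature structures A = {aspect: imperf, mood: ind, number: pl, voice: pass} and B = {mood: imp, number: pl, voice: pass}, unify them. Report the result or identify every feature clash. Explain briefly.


Compare features:
aspect: A=imperf vs B=_ -> unified: imperf
mood: A=ind vs B=imp -> CLASH
number: A=pl vs B=pl -> unified: pl
voice: A=pass vs B=pass -> unified: pass
Clash detected on feature 'mood' (ind vs imp); unification fails.

CLASH on 'mood' (ind vs imp)


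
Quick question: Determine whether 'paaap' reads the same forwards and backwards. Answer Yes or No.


Forward: 'paaap'
Reversed: 'paaap'
They are identical.

Yes


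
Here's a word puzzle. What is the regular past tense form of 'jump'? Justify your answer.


Apply rule: Add -ed. 'jump' becomes 'jumped'.

jumped


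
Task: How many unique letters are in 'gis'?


Unique letters in 'gis': {g, i, s} = 3 distinct letters.

3


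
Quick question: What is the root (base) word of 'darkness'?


Remove suffix '-ness' from 'darkness' to get root 'dark'.

dark


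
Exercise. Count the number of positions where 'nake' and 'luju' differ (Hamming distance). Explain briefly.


Alignment:
Position 1: 'n' vs 'l' = DIFFER
Position 2: 'a' vs 'u' = DIFFER
Position 3: 'k' vs 'j' = DIFFER
Position 4: 'e' vs 'u' = DIFFER
Total differences: 4

4


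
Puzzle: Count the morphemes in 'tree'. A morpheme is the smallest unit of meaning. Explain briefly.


Decomposition: tree (free morpheme) = 1 morpheme(s)

1 morphemes


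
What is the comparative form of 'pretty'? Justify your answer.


Apply comparative formation (consonant + y: change y to i, add -er): 'pretty' -> 'prettier'.

prettier


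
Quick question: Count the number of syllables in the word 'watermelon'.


Break 'watermelon' into syllables: wa-ter-mel-on -> wa | ter | mel | on = 4 syllables

4 syllables


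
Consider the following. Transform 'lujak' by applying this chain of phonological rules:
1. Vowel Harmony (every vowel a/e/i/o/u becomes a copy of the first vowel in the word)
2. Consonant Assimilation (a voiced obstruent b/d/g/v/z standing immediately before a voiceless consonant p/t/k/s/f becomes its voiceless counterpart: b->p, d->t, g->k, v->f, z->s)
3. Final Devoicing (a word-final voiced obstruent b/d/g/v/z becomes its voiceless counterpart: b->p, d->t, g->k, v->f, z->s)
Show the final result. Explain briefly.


Starting form: 'lujak'
Rule 1: Vowel Harmony: all vowels become 'u' (matching first vowel). 'lujak' -> 'lujuk'
Rule 2: Consonant Assimilation: no voiced obstruent (b/d/g/v/z) stands immediately before a voiceless consonant (p/t/k/s/f). No change.
Rule 3: Final Devoicing: final consonant 'k' is not one of the voiced obstruents b/d/g/v/z. No change.
Final form: 'lujuk'

lujuk


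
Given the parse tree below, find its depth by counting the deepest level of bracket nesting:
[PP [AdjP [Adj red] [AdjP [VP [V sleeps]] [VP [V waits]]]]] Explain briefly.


Count bracket nesting levels:
'[' at pos 0: depth = 1
'[' at pos 4: depth = 2
'[' at pos 10: depth = 3
'[' at pos 20: depth = 3
'[' at pos 26: depth = 4
'[' at pos 30: depth = 5
'[' at pos 42: depth = 4
'[' at pos 46: depth = 5
Maximum depth reached: 5

5


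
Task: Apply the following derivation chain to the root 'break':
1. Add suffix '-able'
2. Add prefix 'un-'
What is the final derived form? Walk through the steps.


Step 1: Add suffix '-able' to 'break' = 'breakable'
Step 2: Add prefix 'un-' to 'breakable' = 'unbreakable'

unbreakable


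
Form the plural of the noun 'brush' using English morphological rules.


Apply rule: Add -es (sibilant/fricative ending). 'brush' becomes 'brushes'.

brushes


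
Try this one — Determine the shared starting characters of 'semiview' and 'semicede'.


Compare from the start: 4 characters match: 'semi'. Mismatch at position 5: 'v' vs 'c'.

semi


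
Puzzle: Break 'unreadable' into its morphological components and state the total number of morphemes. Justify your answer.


Step 1: Identify prefix: 'un' (meaning: not/reverse)
Step 2: Identify root: 'read'
Step 3: Identify suffix(es): 'able'
Decomposition: un- (prefix: not/reverse) + read (root) + -able (suffix: capable of)
Total morphemes: 3

3 morphemes (un- (prefix: not/reverse) + read (root) + -able (suffix: capable of))


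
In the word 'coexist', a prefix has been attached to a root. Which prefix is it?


The word 'coexist' = 'co' (prefix) + 'exist' (root). The prefix is 'co'.

co


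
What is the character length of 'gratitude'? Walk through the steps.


Spell out 'gratitude' and number each letter: g(1), r(2), a(3), t(4), i(5), t(6), u(7), d(8), e(9). Total: 9 letters.

9


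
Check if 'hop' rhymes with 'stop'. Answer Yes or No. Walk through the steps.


Rime (stressed vowel + following sounds) of 'hop': -op = /ɒp/
Rime of 'stop': -op = /ɒp/
/ɒp/ and /ɒp/ are the same ending sound, so the words rhyme.

Yes


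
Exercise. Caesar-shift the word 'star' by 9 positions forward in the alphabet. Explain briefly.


Shift each letter by 9: s -> b, t -> c, a -> j, r -> a. Result: 'bcja'.

bcja


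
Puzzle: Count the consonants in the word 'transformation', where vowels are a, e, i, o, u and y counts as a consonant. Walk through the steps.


Consonants in 'transformation': t, r, n, s, f, r, m, t, n = 9 consonants.

9


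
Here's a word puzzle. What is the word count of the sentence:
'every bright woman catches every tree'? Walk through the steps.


Split into words: every | bright | woman | catches | every | tree = 6 words.

6


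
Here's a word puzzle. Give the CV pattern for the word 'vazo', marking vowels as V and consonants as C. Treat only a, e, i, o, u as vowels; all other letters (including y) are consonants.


Letter mapping: v = C, a = V, z = C, o = V.

CVCV


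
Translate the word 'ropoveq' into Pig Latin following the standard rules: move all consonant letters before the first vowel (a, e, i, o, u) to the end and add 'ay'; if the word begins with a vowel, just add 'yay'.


'ropoveq': move consonant cluster 'r' to end and add 'ay': 'opoveqray'.

opoveqray


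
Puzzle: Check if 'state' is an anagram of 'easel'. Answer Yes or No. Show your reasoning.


Sorted letters of 'state': 'aestt'
Sorted letters of 'easel': 'aeels'
They do not match.

No


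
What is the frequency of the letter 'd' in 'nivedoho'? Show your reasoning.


Letter 'd' in 'nivedoho': found at position(s) 5 = 1 occurrence(s).

1


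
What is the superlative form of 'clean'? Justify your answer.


Apply superlative formation (add -est): 'clean' -> 'cleanest'.

cleanest


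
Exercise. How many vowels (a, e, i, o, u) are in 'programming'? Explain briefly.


Vowels in 'programming': o, a, i = 3 vowels.

3


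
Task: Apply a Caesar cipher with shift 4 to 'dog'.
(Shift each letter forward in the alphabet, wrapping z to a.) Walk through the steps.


Shift each letter by 4: d -> h, o -> s, g -> k. Result: 'hsk'.

hsk


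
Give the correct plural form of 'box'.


Apply rule: Add -es (sibilant/fricative ending). 'box' becomes 'boxes'.

boxes


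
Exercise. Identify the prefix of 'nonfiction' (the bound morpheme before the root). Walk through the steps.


The word 'nonfiction' = 'non' (prefix) + 'fiction' (root). The prefix is 'non'.

non


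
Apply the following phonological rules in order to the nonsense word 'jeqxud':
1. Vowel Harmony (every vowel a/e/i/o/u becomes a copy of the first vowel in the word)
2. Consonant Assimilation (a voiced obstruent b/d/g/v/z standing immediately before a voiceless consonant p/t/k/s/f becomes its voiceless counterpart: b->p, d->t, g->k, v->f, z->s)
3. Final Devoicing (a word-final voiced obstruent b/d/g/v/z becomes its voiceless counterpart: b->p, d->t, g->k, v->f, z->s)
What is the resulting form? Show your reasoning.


Starting form: 'jeqxud'
Rule 1: Vowel Harmony: all vowels become 'e' (matching first vowel). 'jeqxud' -> 'jeqxed'
Rule 2: Consonant Assimilation: no voiced obstruent (b/d/g/v/z) stands immediately before a voiceless consonant (p/t/k/s/f). No change.
Rule 3: Final Devoicing: word-final voiced obstruent 'd' becomes voiceless 't'. 'jeqxed' -> 'jeqxet'
Final form: 'jeqxet'

jeqxet


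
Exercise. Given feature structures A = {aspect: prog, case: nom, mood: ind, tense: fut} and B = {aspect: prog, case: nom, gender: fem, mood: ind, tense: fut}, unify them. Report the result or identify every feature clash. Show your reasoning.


Compare features:
aspect: A=prog vs B=prog -> unified: prog
case: A=nom vs B=nom -> unified: nom
gender: A=_ vs B=fem -> unified: fem
mood: A=ind vs B=ind -> unified: ind
tense: A=fut vs B=fut -> unified: fut
No clashes found.

Unified: {aspect: prog, case: nom, gender: fem, mood: ind, tense: fut}


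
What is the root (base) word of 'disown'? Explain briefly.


Remove prefix 'dis' from 'disown' to get root 'own'.

own


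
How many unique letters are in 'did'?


Unique letters in 'did': {d, i} = 2 distinct letters.

2


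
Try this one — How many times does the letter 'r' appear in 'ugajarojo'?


Letter 'r' in 'ugajarojo': found at position(s) 6 = 1 occurrence(s).

1


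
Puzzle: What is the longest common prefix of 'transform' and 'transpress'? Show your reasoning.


Compare from the start: 5 characters match: 'trans'. Mismatch at position 6: 'f' vs 'p'.

trans


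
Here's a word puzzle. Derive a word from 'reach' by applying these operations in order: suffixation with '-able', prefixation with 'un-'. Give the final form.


Step 1: Add suffix '-able' to 'reach' = 'reachable'
Step 2: Add prefix 'un-' to 'reachable' = 'unreachable'

unreachable


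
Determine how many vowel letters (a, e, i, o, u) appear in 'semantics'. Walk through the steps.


Vowels in 'semantics': e, a, i = 3 vowels.

3


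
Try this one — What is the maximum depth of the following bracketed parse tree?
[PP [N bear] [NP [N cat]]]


Count bracket nesting levels:
'[' at pos 0: depth = 1
'[' at pos 4: depth = 2
'[' at pos 13: depth = 2
'[' at pos 17: depth = 3
Maximum depth reached: 3

3


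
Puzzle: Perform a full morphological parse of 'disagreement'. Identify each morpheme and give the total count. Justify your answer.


Step 1: Identify prefix: 'dis' (meaning: not/apart)
Step 2: Identify root: 'agree'
Step 3: Identify suffix(es): 'ment'
Decomposition: dis- (prefix: not/apart) + agree (root) + -ment (suffix: action/result)
Total morphemes: 3

3 morphemes (dis- (prefix: not/apart) + agree (root) + -ment (suffix: action/result))


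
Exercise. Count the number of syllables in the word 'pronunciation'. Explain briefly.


Break 'pronunciation' into syllables: pro-nun-ci-a-tion -> pro | nun | ci | a | tion = 5 syllables

5 syllables


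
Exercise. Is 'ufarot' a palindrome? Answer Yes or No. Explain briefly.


Forward: 'ufarot'
Reversed: 'torafu'
They differ.

No


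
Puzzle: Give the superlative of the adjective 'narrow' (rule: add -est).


Apply superlative formation (add -est): 'narrow' -> 'narrowest'.

narrowest


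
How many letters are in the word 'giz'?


Spell out 'giz' and number each letter: g(1), i(2), z(3). Total: 3 letters.

3


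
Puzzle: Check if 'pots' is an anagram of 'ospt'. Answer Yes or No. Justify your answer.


Sorted letters of 'pots': 'opst'
Sorted letters of 'ospt': 'opst'
They match.

Yes


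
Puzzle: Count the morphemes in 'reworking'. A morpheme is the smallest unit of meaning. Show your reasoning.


Decomposition: re- (prefix) + work (root) + -ing (suffix) = 3 morpheme(s)

3 morphemes


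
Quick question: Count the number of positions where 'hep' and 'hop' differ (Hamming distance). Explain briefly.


Alignment:
Position 1: 'h' vs 'h' = match
Position 2: 'e' vs 'o' = DIFFER
Position 3: 'p' vs 'p' = match
Total differences: 1

1


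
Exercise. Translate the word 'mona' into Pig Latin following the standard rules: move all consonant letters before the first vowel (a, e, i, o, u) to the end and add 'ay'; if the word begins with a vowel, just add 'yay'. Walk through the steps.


'mona': move consonant cluster 'm' to end and add 'ay': 'onamay'.

onamay


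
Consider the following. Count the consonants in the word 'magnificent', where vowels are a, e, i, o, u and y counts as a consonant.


Consonants in 'magnificent': m, g, n, f, c, n, t = 7 consonants.

7


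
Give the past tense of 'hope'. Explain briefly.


Apply rule: Add -d (word ends in -e). 'hope' becomes 'hoped'.

hoped


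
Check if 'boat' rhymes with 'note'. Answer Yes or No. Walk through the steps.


Rime (stressed vowel + following sounds) of 'boat': -oat = /oʊt/
Rime of 'note': -ote = /oʊt/
/oʊt/ and /oʊt/ are the same ending sound, so the words rhyme.

Yes


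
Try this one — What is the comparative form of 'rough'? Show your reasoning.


Apply comparative formation (add -er): 'rough' -> 'rougher'.

rougher


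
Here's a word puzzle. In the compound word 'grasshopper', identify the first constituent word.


Split 'grasshopper' into 'grass' + 'hopper'. The first part is 'grass'.

grass


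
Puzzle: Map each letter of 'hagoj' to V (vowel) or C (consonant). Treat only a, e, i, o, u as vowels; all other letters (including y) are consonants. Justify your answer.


Letter mapping: h = C, a = V, g = C, o = V, j = C.

CVCVC


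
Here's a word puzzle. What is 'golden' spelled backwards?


Reverse 'golden' character by character: 'nedlog'.

nedlog


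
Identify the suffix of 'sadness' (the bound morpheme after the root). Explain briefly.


The word 'sadness' = 'sad' (root) + '-ness' (suffix). The suffix is '-ness'.

ness


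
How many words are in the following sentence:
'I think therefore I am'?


Split into words: I | think | therefore | I | am = 5 words.

5


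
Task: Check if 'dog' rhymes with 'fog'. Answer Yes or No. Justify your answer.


Rime (stressed vowel + following sounds) of 'dog': -og = /ɒg/
Rime of 'fog': -og = /ɒg/
/ɒg/ and /ɒg/ are the same ending sound, so the words rhyme.

Yes


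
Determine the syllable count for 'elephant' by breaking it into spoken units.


Break 'elephant' into syllables: el-e-phant -> el | e | phant = 3 syllables

3 syllables


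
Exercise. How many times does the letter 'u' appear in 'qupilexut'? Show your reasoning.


Letter 'u' in 'qupilexut': found at position(s) 2, 8 = 2 occurrence(s).

2


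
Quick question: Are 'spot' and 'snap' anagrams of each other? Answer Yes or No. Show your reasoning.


Sorted letters of 'spot': 'opst'
Sorted letters of 'snap': 'anps'
They do not match.

No


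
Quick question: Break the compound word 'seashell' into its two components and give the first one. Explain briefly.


Split 'seashell' into 'sea' + 'shell'. The first part is 'sea'.

sea


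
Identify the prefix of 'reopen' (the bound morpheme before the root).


The word 'reopen' = 're' (prefix) + 'open' (root). The prefix is 're'.

re


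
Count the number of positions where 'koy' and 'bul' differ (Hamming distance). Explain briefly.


Alignment:
Position 1: 'k' vs 'b' = DIFFER
Position 2: 'o' vs 'u' = DIFFER
Position 3: 'y' vs 'l' = DIFFER
Total differences: 3

3


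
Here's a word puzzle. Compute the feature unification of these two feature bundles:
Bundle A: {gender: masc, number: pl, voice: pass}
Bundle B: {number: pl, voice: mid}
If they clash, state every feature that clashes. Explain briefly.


Compare features:
gender: A=masc vs B=_ -> unified: masc
number: A=pl vs B=pl -> unified: pl
voice: A=pass vs B=mid -> CLASH
Clash detected on feature 'voice' (pass vs mid); unification fails.

CLASH on 'voice' (pass vs mid)


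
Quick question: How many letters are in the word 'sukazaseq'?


Spell out 'sukazaseq' and number each letter: s(1), u(2), k(3), a(4), z(5), a(6), s(7), e(8), q(9). Total: 9 letters.

9


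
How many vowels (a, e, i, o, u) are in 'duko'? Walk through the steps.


Vowels in 'duko': u, o = 2 vowels.

2


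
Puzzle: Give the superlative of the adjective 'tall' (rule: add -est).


Apply superlative formation (add -est): 'tall' -> 'tallest'.

tallest


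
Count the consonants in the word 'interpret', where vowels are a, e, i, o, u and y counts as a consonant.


Consonants in 'interpret': n, t, r, p, r, t = 6 consonants.

6


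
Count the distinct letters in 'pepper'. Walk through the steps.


Unique letters in 'pepper': {e, p, r} = 3 distinct letters.

3


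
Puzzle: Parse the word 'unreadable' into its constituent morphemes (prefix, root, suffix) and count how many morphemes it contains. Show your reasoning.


Step 1: Identify prefix: 'un' (meaning: not/reverse)
Step 2: Identify root: 'read'
Step 3: Identify suffix(es): 'able'
Decomposition: un- (prefix: not/reverse) + read (root) + -able (suffix: capable of)
Total morphemes: 3

3 morphemes (un- (prefix: not/reverse) + read (root) + -able (suffix: capable of))


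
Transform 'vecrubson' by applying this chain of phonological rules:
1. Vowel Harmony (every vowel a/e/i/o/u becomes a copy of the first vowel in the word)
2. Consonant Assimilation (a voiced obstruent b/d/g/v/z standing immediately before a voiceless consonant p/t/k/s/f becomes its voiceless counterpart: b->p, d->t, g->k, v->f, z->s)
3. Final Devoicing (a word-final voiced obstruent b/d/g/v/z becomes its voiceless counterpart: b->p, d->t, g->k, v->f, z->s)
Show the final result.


Starting form: 'vecrubson'
Rule 1: Vowel Harmony: all vowels become 'e' (matching first vowel). 'vecrubson' -> 'vecrebsen'
Rule 2: Consonant Assimilation: voiced obstruent before voiceless consonant becomes voiceless ('bs' -> 'ps'). 'vecrebsen' -> 'vecrepsen'
Rule 3: Final Devoicing: final consonant 'n' is not one of the voiced obstruents b/d/g/v/z. No change.
Final form: 'vecrepsen'

vecrepsen


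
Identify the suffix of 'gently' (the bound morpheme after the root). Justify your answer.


The word 'gently' = 'gentle' (root) + '-ly' (suffix). The suffix is '-ly'.

ly


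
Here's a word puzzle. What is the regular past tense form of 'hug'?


Apply rule: Double final consonant and add -ed. 'hug' becomes 'hugged'.

hugged


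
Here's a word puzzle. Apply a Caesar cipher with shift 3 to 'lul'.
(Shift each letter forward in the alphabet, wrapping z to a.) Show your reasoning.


Shift each letter by 3: l -> o, u -> x, l -> o. Result: 'oxo'.

oxo


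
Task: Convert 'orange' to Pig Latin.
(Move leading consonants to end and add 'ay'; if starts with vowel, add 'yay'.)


'orange' starts with a vowel, so add 'yay': 'orangeyay'.

orangeyay


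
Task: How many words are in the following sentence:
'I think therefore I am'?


Split into words: I | think | therefore | I | am = 5 words.

5


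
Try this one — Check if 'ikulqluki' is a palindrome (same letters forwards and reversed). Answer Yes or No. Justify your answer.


Forward: 'ikulqluki'
Reversed: 'ikulqluki'
They are identical.

Yes


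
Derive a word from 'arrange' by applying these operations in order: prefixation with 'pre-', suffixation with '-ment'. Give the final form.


Step 1: Add prefix 'pre-' to 'arrange' = 'prearrange'
Step 2: Add suffix '-ment' to 'prearrange' = 'prearrangement'

prearrangement


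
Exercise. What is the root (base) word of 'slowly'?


Remove suffix '-ly' from 'slowly' to get root 'slow'.

slow


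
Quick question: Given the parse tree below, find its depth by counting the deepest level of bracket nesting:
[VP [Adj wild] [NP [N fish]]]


Count bracket nesting levels:
'[' at pos 0: depth = 1
'[' at pos 4: depth = 2
'[' at pos 15: depth = 2
'[' at pos 19: depth = 3
Maximum depth reached: 3

3


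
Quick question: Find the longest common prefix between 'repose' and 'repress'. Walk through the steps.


Compare from the start: 3 characters match: 'rep'. Mismatch at position 4: 'o' vs 'r'.

rep


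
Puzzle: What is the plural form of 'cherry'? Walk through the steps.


Apply rule: Change -y to -ies (consonant + y). 'cherry' becomes 'cherries'.

cherries


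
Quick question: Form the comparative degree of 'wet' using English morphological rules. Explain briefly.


Apply comparative formation (double final consonant, add -er): 'wet' -> 'wetter'.

wetter


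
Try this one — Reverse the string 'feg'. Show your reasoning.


Reverse 'feg' character by character: 'gef'.

gef


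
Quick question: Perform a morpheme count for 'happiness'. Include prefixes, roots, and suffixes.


Decomposition: happy (root) + -ness (suffix) = 2 morpheme(s)

2 morphemes


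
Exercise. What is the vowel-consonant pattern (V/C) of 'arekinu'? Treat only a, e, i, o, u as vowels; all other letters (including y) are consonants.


Letter mapping: a = V, r = C, e = V, k = C, i = V, n = C, u = V.

VCVCVCV


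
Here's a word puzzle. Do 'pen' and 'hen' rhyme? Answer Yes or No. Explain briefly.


Rime (stressed vowel + following sounds) of 'pen': -en = /ɛn/
Rime of 'hen': -en = /ɛn/
/ɛn/ and /ɛn/ are the same ending sound, so the words rhyme.

Yes


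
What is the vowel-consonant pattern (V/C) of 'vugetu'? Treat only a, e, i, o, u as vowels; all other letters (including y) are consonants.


Letter mapping: v = C, u = V, g = C, e = V, t = C, u = V.

CVCVCV


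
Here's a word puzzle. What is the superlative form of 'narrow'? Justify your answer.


Apply superlative formation (add -est): 'narrow' -> 'narrowest'.

narrowest


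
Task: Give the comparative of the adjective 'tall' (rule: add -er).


Apply comparative formation (add -er): 'tall' -> 'taller'.

taller


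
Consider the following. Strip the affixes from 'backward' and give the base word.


Remove suffix '-ward' from 'backward' to get root 'back'.

back


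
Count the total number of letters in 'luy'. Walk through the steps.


Spell out 'luy' and number each letter: l(1), u(2), y(3). Total: 3 letters.

3


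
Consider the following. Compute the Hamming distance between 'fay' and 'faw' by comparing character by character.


Alignment:
Position 1: 'f' vs 'f' = match
Position 2: 'a' vs 'a' = match
Position 3: 'y' vs 'w' = DIFFER
Total differences: 1

1


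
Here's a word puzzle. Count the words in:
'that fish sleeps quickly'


Split into words: that | fish | sleeps | quickly = 4 words.

4


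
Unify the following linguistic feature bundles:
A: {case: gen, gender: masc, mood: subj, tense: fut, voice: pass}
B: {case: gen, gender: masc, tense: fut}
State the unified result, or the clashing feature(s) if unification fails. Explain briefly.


Compare features:
case: A=gen vs B=gen -> unified: gen
gender: A=masc vs B=masc -> unified: masc
mood: A=subj vs B=_ -> unified: subj
tense: A=fut vs B=fut -> unified: fut
voice: A=pass vs B=_ -> unified: pass
No clashes found.

Unified: {case: gen, gender: masc, mood: subj, tense: fut, voice: pass}


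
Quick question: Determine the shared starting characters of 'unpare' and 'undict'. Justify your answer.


Compare from the start: 2 characters match: 'un'. Mismatch at position 3: 'p' vs 'd'.

un


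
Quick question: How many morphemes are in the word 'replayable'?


Decomposition: re- (prefix) + play (root) + -able (suffix) = 3 morpheme(s)

3 morphemes


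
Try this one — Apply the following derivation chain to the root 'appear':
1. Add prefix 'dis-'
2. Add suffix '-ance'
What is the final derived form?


Step 1: Add prefix 'dis-' to 'appear' = 'disappear'
Step 2: Add suffix '-ance' to 'disappear' = 'disappearance'

disappearance


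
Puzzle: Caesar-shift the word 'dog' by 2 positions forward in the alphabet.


Shift each letter by 2: d -> f, o -> q, g -> i. Result: 'fqi'.

fqi


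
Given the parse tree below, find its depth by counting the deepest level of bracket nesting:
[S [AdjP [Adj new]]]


Count bracket nesting levels:
'[' at pos 0: depth = 1
'[' at pos 3: depth = 2
'[' at pos 9: depth = 3
Maximum depth reached: 3

3


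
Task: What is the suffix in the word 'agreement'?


The word 'agreement' = 'agree' (root) + '-ment' (suffix). The suffix is '-ment'.

ment


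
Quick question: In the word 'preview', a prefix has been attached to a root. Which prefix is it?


The word 'preview' = 'pre' (prefix) + 'view' (root). The prefix is 'pre'.

pre


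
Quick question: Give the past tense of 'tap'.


Apply rule: Double final consonant and add -ed. 'tap' becomes 'tapped'.

tapped


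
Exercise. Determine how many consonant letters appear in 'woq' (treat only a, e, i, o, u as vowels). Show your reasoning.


Consonants in 'woq': w, q = 2 consonants.

2


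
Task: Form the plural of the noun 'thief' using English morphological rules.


Apply rule: Change -f to -ves. 'thief' becomes 'thieves'.

thieves


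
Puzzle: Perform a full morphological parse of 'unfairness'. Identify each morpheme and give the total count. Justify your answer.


Step 1: Identify prefix: 'un' (meaning: not/reverse)
Step 2: Identify root: 'fair'
Step 3: Identify suffix(es): 'ness'
Decomposition: un- (prefix: not/reverse) + fair (root) + -ness (suffix: state of)
Total morphemes: 3

3 morphemes (un- (prefix: not/reverse) + fair (root) + -ness (suffix: state of))


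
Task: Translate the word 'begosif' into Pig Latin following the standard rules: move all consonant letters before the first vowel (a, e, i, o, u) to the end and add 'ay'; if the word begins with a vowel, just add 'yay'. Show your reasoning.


'begosif': move consonant cluster 'b' to end and add 'ay': 'egosifbay'.

egosifbay


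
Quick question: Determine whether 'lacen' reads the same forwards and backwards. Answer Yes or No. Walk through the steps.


Forward: 'lacen'
Reversed: 'necal'
They differ.

No


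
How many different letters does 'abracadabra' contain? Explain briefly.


Unique letters in 'abracadabra': {a, b, c, d, r} = 5 distinct letters.

5


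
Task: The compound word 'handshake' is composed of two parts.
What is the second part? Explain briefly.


Split 'handshake' into 'hand' + 'shake'. The second part is 'shake'.

shake


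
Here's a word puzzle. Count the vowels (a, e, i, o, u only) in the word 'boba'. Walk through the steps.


Vowels in 'boba': o, a = 2 vowels.

2


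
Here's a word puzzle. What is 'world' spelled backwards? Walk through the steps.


Reverse 'world' character by character: 'dlrow'.

dlrow


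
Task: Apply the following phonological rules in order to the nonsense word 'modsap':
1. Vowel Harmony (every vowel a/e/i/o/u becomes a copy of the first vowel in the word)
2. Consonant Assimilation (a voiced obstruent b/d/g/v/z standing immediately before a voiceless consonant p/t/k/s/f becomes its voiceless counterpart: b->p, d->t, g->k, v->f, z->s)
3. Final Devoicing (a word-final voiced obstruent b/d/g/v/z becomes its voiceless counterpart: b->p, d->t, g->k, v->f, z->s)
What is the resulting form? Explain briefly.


Starting form: 'modsap'
Rule 1: Vowel Harmony: all vowels become 'o' (matching first vowel). 'modsap' -> 'modsop'
Rule 2: Consonant Assimilation: voiced obstruent before voiceless consonant becomes voiceless ('ds' -> 'ts'). 'modsop' -> 'motsop'
Rule 3: Final Devoicing: final consonant 'p' is not one of the voiced obstruents b/d/g/v/z. No change.
Final form: 'motsop'

motsop


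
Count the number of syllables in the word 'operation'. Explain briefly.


Break 'operation' into syllables: op-er-a-tion -> op | er | a | tion = 4 syllables

4 syllables


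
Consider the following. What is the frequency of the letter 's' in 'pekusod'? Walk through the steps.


Letter 's' in 'pekusod': found at position(s) 5 = 1 occurrence(s).

1


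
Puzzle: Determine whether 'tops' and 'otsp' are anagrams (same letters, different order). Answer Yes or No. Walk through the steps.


Sorted letters of 'tops': 'opst'
Sorted letters of 'otsp': 'opst'
They match.

Yes


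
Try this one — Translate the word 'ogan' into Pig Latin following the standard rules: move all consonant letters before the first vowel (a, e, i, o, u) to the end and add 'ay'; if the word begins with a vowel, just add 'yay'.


'ogan' starts with a vowel, so add 'yay': 'oganyay'.

oganyay


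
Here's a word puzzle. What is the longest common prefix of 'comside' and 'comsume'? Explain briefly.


Compare from the start: 4 characters match: 'coms'. Mismatch at position 5: 'i' vs 'u'.

coms


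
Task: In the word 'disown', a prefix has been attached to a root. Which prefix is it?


The word 'disown' = 'dis' (prefix) + 'own' (root). The prefix is 'dis'.

dis


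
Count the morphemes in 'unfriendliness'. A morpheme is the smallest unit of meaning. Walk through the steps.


Decomposition: un- (prefix) + friend (root) + -ly (suffix) + -ness (suffix) = 4 morpheme(s)

4 morphemes


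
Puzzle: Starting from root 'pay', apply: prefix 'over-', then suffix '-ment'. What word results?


Step 1: Add prefix 'over-' to 'pay' = 'overpay'
Step 2: Add suffix '-ment' to 'overpay' = 'overpayment'

overpayment


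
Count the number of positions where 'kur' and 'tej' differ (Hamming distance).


Alignment:
Position 1: 'k' vs 't' = DIFFER
Position 2: 'u' vs 'e' = DIFFER
Position 3: 'r' vs 'j' = DIFFER
Total differences: 3

3


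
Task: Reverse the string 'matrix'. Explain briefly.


Reverse 'matrix' character by character: 'xirtam'.

xirtam


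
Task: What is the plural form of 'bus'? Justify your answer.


Apply rule: Add -es (sibilant/fricative ending). 'bus' becomes 'buses'.

buses


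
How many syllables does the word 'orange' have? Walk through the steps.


Break 'orange' into syllables: or-ange -> or | ange = 2 syllables

2 syllables


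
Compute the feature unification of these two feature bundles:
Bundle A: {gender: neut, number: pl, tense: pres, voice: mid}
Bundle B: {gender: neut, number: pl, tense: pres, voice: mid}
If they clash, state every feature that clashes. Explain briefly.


Compare features:
gender: A=neut vs B=neut -> unified: neut
number: A=pl vs B=pl -> unified: pl
tense: A=pres vs B=pres -> unified: pres
voice: A=mid vs B=mid -> unified: mid
No clashes found.

Unified: {gender: neut, number: pl, tense: pres, voice: mid}


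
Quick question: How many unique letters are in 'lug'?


Unique letters in 'lug': {g, l, u} = 3 distinct letters.

3


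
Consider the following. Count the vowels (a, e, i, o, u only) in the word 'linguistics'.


Vowels in 'linguistics': i, u, i, i = 4 vowels.

4


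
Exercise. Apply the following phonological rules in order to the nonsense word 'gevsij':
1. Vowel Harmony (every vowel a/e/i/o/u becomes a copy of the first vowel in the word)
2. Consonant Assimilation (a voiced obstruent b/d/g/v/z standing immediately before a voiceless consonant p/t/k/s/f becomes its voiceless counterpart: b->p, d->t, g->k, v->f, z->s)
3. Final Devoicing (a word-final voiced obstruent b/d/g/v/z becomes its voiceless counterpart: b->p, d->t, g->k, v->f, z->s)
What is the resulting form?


Starting form: 'gevsij'
Rule 1: Vowel Harmony: all vowels become 'e' (matching first vowel). 'gevsij' -> 'gevsej'
Rule 2: Consonant Assimilation: voiced obstruent before voiceless consonant becomes voiceless ('vs' -> 'fs'). 'gevsej' -> 'gefsej'
Rule 3: Final Devoicing: final consonant 'j' is not one of the voiced obstruents b/d/g/v/z. No change.
Final form: 'gefsej'

gefsej


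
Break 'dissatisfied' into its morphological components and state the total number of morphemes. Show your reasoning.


Step 1: Identify prefix: 'dis' (meaning: not/apart)
Step 2: Identify root: 'satisfy'
Step 3: Identify suffix(es): 'ed'
Decomposition: dis- (prefix: not/apart) + satisfy (root) + -ed (suffix: past)
Total morphemes: 3

3 morphemes (dis- (prefix: not/apart) + satisfy (root) + -ed (suffix: past))


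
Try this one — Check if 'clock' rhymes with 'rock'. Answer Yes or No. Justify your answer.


Rime (stressed vowel + following sounds) of 'clock': -ock = /ɒk/
Rime of 'rock': -ock = /ɒk/
/ɒk/ and /ɒk/ are the same ending sound, so the words rhyme.

Yes


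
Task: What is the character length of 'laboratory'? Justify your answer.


Spell out 'laboratory' and number each letter: l(1), a(2), b(3), o(4), r(5), a(6), t(7), o(8), r(9), y(10). Total: 10 letters.

10


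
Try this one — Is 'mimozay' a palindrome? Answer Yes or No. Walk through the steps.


Forward: 'mimozay'
Reversed: 'yazomim'
They differ.

No


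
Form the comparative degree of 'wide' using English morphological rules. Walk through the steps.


Apply comparative formation (ends in e: add -r): 'wide' -> 'wider'.

wider


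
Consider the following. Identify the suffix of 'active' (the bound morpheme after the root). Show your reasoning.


The word 'active' = 'act' (root) + '-ive' (suffix). The suffix is '-ive'.

ive


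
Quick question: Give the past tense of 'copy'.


Apply rule: Change -y to -ied. 'copy' becomes 'copied'.

copied


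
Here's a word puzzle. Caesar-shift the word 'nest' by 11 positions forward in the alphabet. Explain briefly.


Shift each letter by 11: n -> y, e -> p, s -> d, t -> e. Result: 'ypde'.

ypde


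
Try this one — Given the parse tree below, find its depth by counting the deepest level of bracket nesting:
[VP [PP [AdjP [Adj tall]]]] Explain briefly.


Count bracket nesting levels:
'[' at pos 0: depth = 1
'[' at pos 4: depth = 2
'[' at pos 8: depth = 3
'[' at pos 14: depth = 4
Maximum depth reached: 4

4


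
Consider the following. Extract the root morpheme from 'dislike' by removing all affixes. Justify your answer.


Remove prefix 'dis' from 'dislike' to get root 'like'.

like


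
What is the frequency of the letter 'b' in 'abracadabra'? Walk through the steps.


Letter 'b' in 'abracadabra': found at position(s) 2, 9 = 2 occurrence(s).

2


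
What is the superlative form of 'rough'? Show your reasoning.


Apply superlative formation (add -est): 'rough' -> 'roughest'.

roughest


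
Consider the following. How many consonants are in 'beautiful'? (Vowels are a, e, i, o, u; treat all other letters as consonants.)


Consonants in 'beautiful': b, t, f, l = 4 consonants.

4


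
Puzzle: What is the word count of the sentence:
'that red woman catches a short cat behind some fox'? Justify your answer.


Split into words: that | red | woman | catches | a | short | cat | behind | some | fox = 10 words.

10


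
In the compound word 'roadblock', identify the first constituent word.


Split 'roadblock' into 'road' + 'block'. The first part is 'road'.

road


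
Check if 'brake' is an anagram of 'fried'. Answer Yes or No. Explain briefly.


Sorted letters of 'brake': 'abekr'
Sorted letters of 'fried': 'defir'
They do not match.

No


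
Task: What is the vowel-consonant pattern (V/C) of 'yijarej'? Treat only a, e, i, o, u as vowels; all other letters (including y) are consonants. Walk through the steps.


Letter mapping: y = C, i = V, j = C, a = V, r = C, e = V, j = C.

CVCVCVC


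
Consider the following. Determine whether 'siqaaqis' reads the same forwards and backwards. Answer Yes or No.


Forward: 'siqaaqis'
Reversed: 'siqaaqis'
They are identical.

Yes


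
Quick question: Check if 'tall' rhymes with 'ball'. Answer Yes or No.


Rime (stressed vowel + following sounds) of 'tall': -all = /ɔːl/
Rime of 'ball': -all = /ɔːl/
/ɔːl/ and /ɔːl/ are the same ending sound, so the words rhyme.

Yes


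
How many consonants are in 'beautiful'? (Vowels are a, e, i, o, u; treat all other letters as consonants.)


Consonants in 'beautiful': b, t, f, l = 4 consonants.

4


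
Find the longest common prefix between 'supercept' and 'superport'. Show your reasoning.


Compare from the start: 5 characters match: 'super'. Mismatch at position 6: 'c' vs 'p'.

super


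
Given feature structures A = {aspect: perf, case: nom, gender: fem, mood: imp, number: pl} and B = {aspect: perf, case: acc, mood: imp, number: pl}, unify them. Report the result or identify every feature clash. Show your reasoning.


Compare features:
aspect: A=perf vs B=perf -> unified: perf
case: A=nom vs B=acc -> CLASH
gender: A=fem vs B=_ -> unified: fem
mood: A=imp vs B=imp -> unified: imp
number: A=pl vs B=pl -> unified: pl
Clash detected on feature 'case' (nom vs acc); unification fails.

CLASH on 'case' (nom vs acc)


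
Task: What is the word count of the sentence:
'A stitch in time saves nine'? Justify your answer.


Split into words: A | stitch | in | time | saves | nine = 6 words.

6


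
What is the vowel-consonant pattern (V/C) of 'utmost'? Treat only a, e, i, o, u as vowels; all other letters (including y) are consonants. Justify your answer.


Letter mapping: u = V, t = C, m = C, o = V, s = C, t = C.

VCCVCC


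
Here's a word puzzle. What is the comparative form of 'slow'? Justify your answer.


Apply comparative formation (add -er): 'slow' -> 'slower'.

slower


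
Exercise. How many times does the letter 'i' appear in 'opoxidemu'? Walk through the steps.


Letter 'i' in 'opoxidemu': found at position(s) 5 = 1 occurrence(s).

1


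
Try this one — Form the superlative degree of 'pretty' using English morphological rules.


Apply superlative formation (consonant + y: change y to i, add -est): 'pretty' -> 'prettiest'.

prettiest


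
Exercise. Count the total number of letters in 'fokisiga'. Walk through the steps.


Spell out 'fokisiga' and number each letter: f(1), o(2), k(3), i(4), s(5), i(6), g(7), a(8). Total: 8 letters.

8


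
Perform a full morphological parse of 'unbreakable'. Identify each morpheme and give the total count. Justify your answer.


Step 1: Identify prefix: 'un' (meaning: not/reverse)
Step 2: Identify root: 'break'
Step 3: Identify suffix(es): 'able'
Decomposition: un- (prefix: not/reverse) + break (root) + -able (suffix: capable of)
Total morphemes: 3

3 morphemes (un- (prefix: not/reverse) + break (root) + -able (suffix: capable of))


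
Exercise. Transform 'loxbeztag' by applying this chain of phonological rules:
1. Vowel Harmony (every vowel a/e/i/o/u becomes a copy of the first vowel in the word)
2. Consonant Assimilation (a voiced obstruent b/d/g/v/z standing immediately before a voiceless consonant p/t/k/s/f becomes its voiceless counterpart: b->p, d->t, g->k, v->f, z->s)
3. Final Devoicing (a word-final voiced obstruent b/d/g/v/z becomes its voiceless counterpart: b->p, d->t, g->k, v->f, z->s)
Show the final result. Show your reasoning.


Starting form: 'loxbeztag'
Rule 1: Vowel Harmony: all vowels become 'o' (matching first vowel). 'loxbeztag' -> 'loxboztog'
Rule 2: Consonant Assimilation: voiced obstruent before voiceless consonant becomes voiceless ('zt' -> 'st'). 'loxboztog' -> 'loxbostog'
Rule 3: Final Devoicing: word-final voiced obstruent 'g' becomes voiceless 'k'. 'loxbostog' -> 'loxbostok'
Final form: 'loxbostok'

loxbostok


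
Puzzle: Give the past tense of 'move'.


Apply rule: Add -d (word ends in -e). 'move' becomes 'moved'.

moved


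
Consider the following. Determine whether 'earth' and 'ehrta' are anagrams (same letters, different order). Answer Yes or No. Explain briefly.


Sorted letters of 'earth': 'aehrt'
Sorted letters of 'ehrta': 'aehrt'
They match.

Yes
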